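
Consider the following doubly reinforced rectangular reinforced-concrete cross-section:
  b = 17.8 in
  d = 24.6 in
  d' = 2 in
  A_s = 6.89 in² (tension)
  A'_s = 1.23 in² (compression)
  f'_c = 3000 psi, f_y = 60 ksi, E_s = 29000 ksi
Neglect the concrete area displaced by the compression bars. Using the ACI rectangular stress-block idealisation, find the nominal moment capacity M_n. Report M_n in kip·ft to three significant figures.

Assume both steels yield.
a = (A_s − A'_s) f_y/(0.85 f'_c b) = (6.89 − 1.23) × 60/(0.85 × 3 × 17.8) = 7.482 in.
c = a/β₁ = 7.482/0.85 = 8.802 in; ε'_s = 0.003(c − d')/c = 0.0023 ≥ ε_y = 0.0021, so the compression steel yields.
M_n = (A_s − A'_s) f_y (d − a/2) + A'_s f_y (d − d') = 339.6 × (24.6 − 3.741) + 73.8 × (24.6 − 2) = 7083.7 + 1667.9 = 8751.6 kip·in = 8751.6/12 = 729.30 kip·ft.

M_n ≈ 729 kip·ft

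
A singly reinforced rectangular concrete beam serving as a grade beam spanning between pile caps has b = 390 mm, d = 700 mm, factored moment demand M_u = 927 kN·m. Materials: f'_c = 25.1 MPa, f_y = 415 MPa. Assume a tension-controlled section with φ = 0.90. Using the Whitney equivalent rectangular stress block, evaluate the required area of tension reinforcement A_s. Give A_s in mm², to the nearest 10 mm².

M_n = M_u/φ = 927/0.90 = 1030 kN·m.
With M_n = 0.85 f'_c a b (d − a/2), solve the quadratic for a:
a = d − √(d² − 2M_n/(0.85 f'_c b)) = 700 − √(700² − 2 × 1030×10⁶/(0.85 × 25.1 × 390)) = 207.64 mm.
A_s = 0.85 f'_c a b / f_y = 0.85 × 25.1 × 207.64 × 390 / 415 = 4163.1 mm².

A_s ≈ 4160 mm²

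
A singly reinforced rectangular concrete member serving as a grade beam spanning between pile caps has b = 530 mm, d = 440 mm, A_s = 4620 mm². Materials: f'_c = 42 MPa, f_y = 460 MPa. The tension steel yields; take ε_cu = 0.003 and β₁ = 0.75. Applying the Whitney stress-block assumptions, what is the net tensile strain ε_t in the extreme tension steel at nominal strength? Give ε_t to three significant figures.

a = A_s f_y/(0.85 f'_c b) = 112.32 mm.
β₁ = 0.75, so c = a/β₁ = 112.32/0.75 = 149.76 mm.
From the linear strain diagram with ε_cu = 0.003: ε_t = 0.003 (d − c)/c = 0.003 × (440 − 149.76)/149.76 = 0.00581.
Since ε_t ≥ 0.005, the section is tension-controlled.

ε_t ≈ 0.00581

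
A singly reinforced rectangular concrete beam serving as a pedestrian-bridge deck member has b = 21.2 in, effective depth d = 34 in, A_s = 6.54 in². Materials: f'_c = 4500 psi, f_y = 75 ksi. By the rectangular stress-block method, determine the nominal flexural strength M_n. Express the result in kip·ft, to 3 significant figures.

M_n ≈ 1270 kip·ft

T = A_s f_y = 6.54 × 75 = 490.5 kips.
a = T/(0.85 f'_c b) = 490.5/(0.85 × 4.5 × 21.2) = 6.049 in.
M_n = T(d − a/2) = 490.5 × (34 − 3.0245) = 15193.5 kip·in = 15193.5/12 = 1266.13 kip·ft.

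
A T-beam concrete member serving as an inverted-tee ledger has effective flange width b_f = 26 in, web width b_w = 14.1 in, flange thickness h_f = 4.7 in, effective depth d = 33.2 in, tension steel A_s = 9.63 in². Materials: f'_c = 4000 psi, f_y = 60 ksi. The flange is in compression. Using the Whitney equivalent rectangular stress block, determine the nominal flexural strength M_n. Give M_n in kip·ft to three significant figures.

Tension: T = A_s f_y = 9.63 × 60 = 577.8 kips.
Try a within the flange: a = T/(0.85 f'_c b_f) = 577.8/(0.85 × 4 × 26) = 6.536 in.
a = 6.536 > h_f = 4.7 in: the block extends into the web. Split into flange-overhang and web parts.
C_f = 0.85 f'_c (b_f − b_w) h_f = 0.85 × 4 × (26 − 14.1) × 4.7 = 190.2 kips.
Remaining web compression depth: a_w = (T − C_f)/(0.85 f'_c b_w) = (577.8 − 190.2)/(0.85 × 4 × 14.1) = 8.085 in.
M_n = C_f(d − h_f/2) + (T − C_f)(d − a_w/2) = 190.2 × (33.2 − 2.35) + 387.6 × (33.2 − 4.0425) = 5867.7 + 11301.4 = 17169.1 kip·in.
M_n = 17169.1/12 = 1430.76 kip·ft.

M_n ≈ 1430 kip·ft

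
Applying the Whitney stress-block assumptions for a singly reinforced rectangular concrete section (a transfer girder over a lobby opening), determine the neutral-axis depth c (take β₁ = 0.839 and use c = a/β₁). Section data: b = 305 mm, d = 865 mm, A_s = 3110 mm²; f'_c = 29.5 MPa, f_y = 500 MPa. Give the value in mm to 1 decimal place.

T = A_s f_y = 3110 × 500 = 1555000 N = 1555 kN.
Setting C = 0.85 f'_c a b equal to T: a = 1555000/(0.85 × 29.5 × 305) = 203.324 mm.
With β₁ = 0.839, c = a/β₁ = 203.324/0.839 = 242.3 mm.

c ≈ 242.3 mm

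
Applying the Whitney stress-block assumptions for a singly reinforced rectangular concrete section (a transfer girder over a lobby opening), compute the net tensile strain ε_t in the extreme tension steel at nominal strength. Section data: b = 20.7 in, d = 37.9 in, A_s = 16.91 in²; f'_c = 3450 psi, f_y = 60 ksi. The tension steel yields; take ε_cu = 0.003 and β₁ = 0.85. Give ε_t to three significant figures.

ε_t ≈ 0.00278

a = A_s f_y/(0.85 f'_c b) = 16.714 in.
β₁ = 0.85, so c = a/β₁ = 16.714/0.85 = 19.664 in.
From the linear strain diagram with ε_cu = 0.003: ε_t = 0.003 (d − c)/c = 0.003 × (37.9 − 19.664)/19.664 = 0.00278.
ε_t < 0.004 — the section is over-reinforced for flexure under ACI limits.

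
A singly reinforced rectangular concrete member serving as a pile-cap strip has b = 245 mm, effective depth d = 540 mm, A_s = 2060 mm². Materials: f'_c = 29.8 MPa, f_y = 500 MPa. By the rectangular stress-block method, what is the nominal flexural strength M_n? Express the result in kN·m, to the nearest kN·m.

M_n ≈ 471 kN·m

T = A_s f_y = 2060 × 500 = 1030000 N = 1030 kN.
From C = T: a = T/(0.85 f'_c b) = 1030000/(0.85 × 29.8 × 245) = 165.97 mm.
M_n = T(d − a/2) = 1030 kN × (540 − 82.985) mm = 470.73 kN·m.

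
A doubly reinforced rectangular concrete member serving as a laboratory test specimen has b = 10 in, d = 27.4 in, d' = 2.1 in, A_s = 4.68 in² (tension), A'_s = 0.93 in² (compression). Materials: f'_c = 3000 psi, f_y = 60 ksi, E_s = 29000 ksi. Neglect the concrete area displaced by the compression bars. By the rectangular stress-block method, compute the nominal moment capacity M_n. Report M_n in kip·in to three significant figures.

Assume both steels yield.
a = (A_s − A'_s) f_y/(0.85 f'_c b) = (4.68 − 0.93) × 60/(0.85 × 3 × 10) = 8.824 in.
c = a/β₁ = 8.824/0.85 = 10.381 in; ε'_s = 0.003(c − d')/c = 0.0024 ≥ ε_y = 0.0021, so the compression steel yields.
M_n = (A_s − A'_s) f_y (d − a/2) + A'_s f_y (d − d') = 225 × (27.4 − 4.412) + 55.8 × (27.4 − 2.1) = 5172.3 + 1411.7 = 6584.0 kip·in.

M_n ≈ 6580 kip·in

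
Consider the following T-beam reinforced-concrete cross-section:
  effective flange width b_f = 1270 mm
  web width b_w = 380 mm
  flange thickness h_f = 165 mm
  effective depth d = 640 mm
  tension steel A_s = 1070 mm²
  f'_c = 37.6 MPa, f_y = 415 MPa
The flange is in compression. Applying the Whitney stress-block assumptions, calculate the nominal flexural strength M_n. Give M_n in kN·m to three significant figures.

Tension: T = A_s f_y = 1070 × 415 = 444050 N.
Try a within the flange: a = T/(0.85 f'_c b_f) = 444050/(0.85 × 37.6 × 1270) = 10.94 mm.
Since a = 10.94 ≤ h_f = 165 mm, the stress block lies entirely in the flange; analyse as a rectangular beam of width b_f.
M_n = T(d − a/2) = 444050 × (640 − 5.47) = 281.76 × 10⁶ N·mm.
M_n = 281.76 kN·m.

M_n ≈ 282 kN·m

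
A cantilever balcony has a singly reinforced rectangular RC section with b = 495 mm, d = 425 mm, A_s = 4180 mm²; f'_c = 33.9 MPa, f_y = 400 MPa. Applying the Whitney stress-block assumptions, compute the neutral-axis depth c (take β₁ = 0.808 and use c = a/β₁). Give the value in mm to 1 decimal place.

T = A_s f_y = 4180 × 400 = 1672000 N = 1672 kN.
Setting C = 0.85 f'_c a b equal to T: a = 1672000/(0.85 × 33.9 × 495) = 117.223 mm.
With β₁ = 0.808, c = a/β₁ = 117.223/0.808 = 145.1 mm.

c ≈ 145.1 mm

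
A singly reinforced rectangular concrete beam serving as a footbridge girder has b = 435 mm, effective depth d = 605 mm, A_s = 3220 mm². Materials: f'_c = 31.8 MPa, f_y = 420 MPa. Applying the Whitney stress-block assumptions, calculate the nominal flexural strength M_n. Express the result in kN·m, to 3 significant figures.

M_n ≈ 740 kN·m

T = A_s f_y = 3220 × 420 = 1352400 N = 1352.4 kN.
From C = T: a = T/(0.85 f'_c b) = 1352400/(0.85 × 31.8 × 435) = 115.02 mm.
M_n = T(d − a/2) = 1352.4 kN × (605 − 57.51) mm = 740.43 kN·m.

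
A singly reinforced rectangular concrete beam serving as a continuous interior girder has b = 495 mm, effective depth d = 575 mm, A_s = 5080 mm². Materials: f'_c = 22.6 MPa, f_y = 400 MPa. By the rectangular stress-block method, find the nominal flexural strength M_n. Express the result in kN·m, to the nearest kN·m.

T = A_s f_y = 5080 × 400 = 2032000 N = 2032 kN.
From C = T: a = T/(0.85 f'_c b) = 2032000/(0.85 × 22.6 × 495) = 213.69 mm.
M_n = T(d − a/2) = 2032 kN × (575 − 106.845) mm = 951.29 kN·m.

M_n ≈ 951 kN·m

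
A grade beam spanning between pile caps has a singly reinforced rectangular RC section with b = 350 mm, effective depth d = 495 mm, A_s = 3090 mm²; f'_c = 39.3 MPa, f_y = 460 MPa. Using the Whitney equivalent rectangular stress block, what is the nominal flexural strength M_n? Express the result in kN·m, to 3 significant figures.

T = A_s f_y = 3090 × 460 = 1421400 N = 1421.4 kN.
From C = T: a = T/(0.85 f'_c b) = 1421400/(0.85 × 39.3 × 350) = 121.57 mm.
M_n = T(d − a/2) = 1421.4 kN × (495 − 60.785) mm = 617.19 kN·m.

M_n ≈ 617 kN·m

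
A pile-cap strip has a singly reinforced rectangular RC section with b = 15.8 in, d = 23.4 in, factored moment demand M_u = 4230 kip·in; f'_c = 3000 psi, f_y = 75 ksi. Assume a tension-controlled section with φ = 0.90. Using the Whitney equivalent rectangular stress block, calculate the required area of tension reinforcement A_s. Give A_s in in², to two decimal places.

M_n = M_u/φ = 4230/0.90 = 4700 kip·in.
From M_n = 0.85 f'_c a b (d − a/2):
a = d − √(d² − 2M_n/(0.85 f'_c b)) = 23.4 − √(23.4² − 2 × 4700/(0.85 × 3 × 15.8)) = 5.673 in.
A_s = 0.85 f'_c a b / f_y = 0.85 × 3 × 5.673 × 15.8 / 75 = 3.048 in².

A_s ≈ 3.05 in²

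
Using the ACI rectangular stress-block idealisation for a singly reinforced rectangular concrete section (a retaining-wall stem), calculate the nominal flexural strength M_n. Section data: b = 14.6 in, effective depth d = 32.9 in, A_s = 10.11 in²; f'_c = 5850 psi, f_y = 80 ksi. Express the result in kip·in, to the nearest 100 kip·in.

M_n ≈ 22100 kip·in

T = A_s f_y = 10.11 × 80 = 808.8 kips.
a = T/(0.85 f'_c b) = 808.8/(0.85 × 5.85 × 14.6) = 11.141 in.
M_n = T(d − a/2) = 808.8 × (32.9 − 5.5705) = 22104.1 kip·in.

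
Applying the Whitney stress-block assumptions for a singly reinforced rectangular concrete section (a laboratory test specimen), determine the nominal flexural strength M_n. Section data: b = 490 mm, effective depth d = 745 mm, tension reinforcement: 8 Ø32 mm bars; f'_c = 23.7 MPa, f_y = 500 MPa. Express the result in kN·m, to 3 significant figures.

M_n ≈ 1870 kN·m

A_s = 8 × 804 = 6432 mm².
T = A_s f_y = 6432 × 500 = 3216000 N = 3216 kN.
From C = T: a = T/(0.85 f'_c b) = 3216000/(0.85 × 23.7 × 490) = 325.80 mm.
M_n = T(d − a/2) = 3216 kN × (745 − 162.9) mm = 1872.03 kN·m.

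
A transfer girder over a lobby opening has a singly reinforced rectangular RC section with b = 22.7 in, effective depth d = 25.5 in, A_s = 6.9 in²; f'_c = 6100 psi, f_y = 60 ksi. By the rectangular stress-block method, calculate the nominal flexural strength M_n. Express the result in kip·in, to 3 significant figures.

M_n ≈ 9830 kip·in

T = A_s f_y = 6.9 × 60 = 414 kips.
a = T/(0.85 f'_c b) = 414/(0.85 × 6.1 × 22.7) = 3.517 in.
M_n = T(d − a/2) = 414 × (25.5 − 1.7585) = 9829.0 kip·in.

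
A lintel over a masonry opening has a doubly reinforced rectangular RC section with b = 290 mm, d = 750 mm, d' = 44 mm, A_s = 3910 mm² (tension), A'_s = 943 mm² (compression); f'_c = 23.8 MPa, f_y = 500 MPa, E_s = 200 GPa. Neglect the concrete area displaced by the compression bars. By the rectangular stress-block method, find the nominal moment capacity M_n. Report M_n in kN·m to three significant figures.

M_n ≈ 1260 kN·m

Assume both tension and compression steel yield.
Net tension couple steel: A_s − A'_s = 2967 mm².
a = (A_s − A'_s) f_y / (0.85 f'_c b) = 1483500/(0.85 × 23.8 × 290) = 252.87 mm.
c = a/β₁ = 252.87/0.85 = 297.49 mm; ε'_s = 0.003(c − d')/c = 0.0026 ≥ f_y/E_s = 0.0025, so compression steel does yield.
M_n = (A_s − A'_s) f_y (d − a/2) + A'_s f_y (d − d') = [1483500 × (750 − 126.435) + 471500 × (750 − 44)] × 10⁻⁶ = 925.06 + 332.88 = 1257.94 kN·m.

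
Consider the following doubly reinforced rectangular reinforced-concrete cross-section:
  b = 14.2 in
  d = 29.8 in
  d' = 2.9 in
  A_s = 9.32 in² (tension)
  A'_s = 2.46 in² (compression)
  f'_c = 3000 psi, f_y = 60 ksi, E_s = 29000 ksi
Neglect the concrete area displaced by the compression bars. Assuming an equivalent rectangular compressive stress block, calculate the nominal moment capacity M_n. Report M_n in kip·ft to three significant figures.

Assume both steels yield.
a = (A_s − A'_s) f_y/(0.85 f'_c b) = (9.32 − 2.46) × 60/(0.85 × 3 × 14.2) = 11.367 in.
c = a/β₁ = 11.367/0.85 = 13.373 in; ε'_s = 0.003(c − d')/c = 0.0023 ≥ ε_y = 0.0021, so the compression steel yields.
M_n = (A_s − A'_s) f_y (d − a/2) + A'_s f_y (d − d') = 411.6 × (29.8 − 5.6835) + 147.6 × (29.8 − 2.9) = 9926.4 + 3970.4 = 13896.8 kip·in = 13896.8/12 = 1158.07 kip·ft.

M_n ≈ 1160 kip·ft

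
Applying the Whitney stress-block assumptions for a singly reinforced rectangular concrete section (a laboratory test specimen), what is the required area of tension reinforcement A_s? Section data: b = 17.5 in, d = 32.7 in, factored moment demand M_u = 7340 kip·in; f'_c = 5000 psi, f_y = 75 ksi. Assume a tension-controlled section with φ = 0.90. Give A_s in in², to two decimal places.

A_s ≈ 3.52 in²

M_n = M_u/φ = 7340/0.90 = 8155.56 kip·in.
From M_n = 0.85 f'_c a b (d − a/2):
a = d − √(d² − 2M_n/(0.85 f'_c b)) = 32.7 − √(32.7² − 2 × 8155.56/(0.85 × 5 × 17.5)) = 3.546 in.
A_s = 0.85 f'_c a b / f_y = 0.85 × 5 × 3.546 × 17.5 / 75 = 3.516 in².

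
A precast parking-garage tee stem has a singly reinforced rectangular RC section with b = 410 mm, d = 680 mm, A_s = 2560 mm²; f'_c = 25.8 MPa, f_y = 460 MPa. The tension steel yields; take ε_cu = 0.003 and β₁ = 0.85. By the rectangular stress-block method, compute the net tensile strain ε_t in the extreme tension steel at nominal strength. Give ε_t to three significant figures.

a = A_s f_y/(0.85 f'_c b) = 130.97 mm.
β₁ = 0.85, so c = a/β₁ = 130.97/0.85 = 154.08 mm.
From the linear strain diagram with ε_cu = 0.003: ε_t = 0.003 (d − c)/c = 0.003 × (680 − 154.08)/154.08 = 0.0102.
Since ε_t ≥ 0.005, the section is tension-controlled.

ε_t ≈ 0.0102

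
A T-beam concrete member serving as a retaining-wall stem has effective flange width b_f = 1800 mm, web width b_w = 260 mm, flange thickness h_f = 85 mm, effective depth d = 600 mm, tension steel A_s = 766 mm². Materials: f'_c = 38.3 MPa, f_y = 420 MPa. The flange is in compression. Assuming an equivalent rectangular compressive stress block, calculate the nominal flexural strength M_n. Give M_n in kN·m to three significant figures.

M_n ≈ 192 kN·m

Tension: T = A_s f_y = 766 × 420 = 321720 N.
Try a within the flange: a = T/(0.85 f'_c b_f) = 321720/(0.85 × 38.3 × 1800) = 5.49 mm.
Since a = 5.49 ≤ h_f = 85 mm, the stress block lies entirely in the flange; analyse as a rectangular beam of width b_f.
M_n = T(d − a/2) = 321720 × (600 − 2.745) = 192.15 × 10⁶ N·mm.
M_n = 192.15 kN·m.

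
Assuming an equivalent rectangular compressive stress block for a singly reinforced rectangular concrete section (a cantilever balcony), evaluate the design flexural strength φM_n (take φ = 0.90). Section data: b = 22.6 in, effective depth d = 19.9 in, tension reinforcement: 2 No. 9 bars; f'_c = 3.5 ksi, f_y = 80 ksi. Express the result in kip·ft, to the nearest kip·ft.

A_s = 2 × 1 = 2 in².
T = A_s f_y = 2 × 80 = 160 kips.
a = T/(0.85 f'_c b) = 160/(0.85 × 3.5 × 22.6) = 2.380 in.
M_n = T(d − a/2) = 160 × (19.9 − 1.19) = 2993.6 kip·in = 2993.6/12 = 249.47 kip·ft.
φM_n = 0.90 × 249.47 = 224.52 kip·ft.

φM_n ≈ 225 kip·ft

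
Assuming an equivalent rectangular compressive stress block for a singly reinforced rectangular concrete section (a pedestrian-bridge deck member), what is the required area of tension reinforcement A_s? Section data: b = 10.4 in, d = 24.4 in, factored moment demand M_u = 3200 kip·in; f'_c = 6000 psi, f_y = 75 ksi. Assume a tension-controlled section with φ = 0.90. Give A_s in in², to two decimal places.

A_s ≈ 2.07 in²

M_n = M_u/φ = 3200/0.90 = 3555.56 kip·in.
From M_n = 0.85 f'_c a b (d − a/2):
a = d − √(d² − 2M_n/(0.85 f'_c b)) = 24.4 − √(24.4² − 2 × 3555.56/(0.85 × 6 × 10.4)) = 2.922 in.
A_s = 0.85 f'_c a b / f_y = 0.85 × 6 × 2.922 × 10.4 / 75 = 2.066 in².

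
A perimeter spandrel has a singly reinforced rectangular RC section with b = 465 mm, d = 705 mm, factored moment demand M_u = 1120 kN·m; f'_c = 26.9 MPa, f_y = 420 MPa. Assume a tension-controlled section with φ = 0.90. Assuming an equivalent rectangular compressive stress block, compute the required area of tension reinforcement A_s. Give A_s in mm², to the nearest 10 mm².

M_n = M_u/φ = 1120/0.90 = 1244.44 kN·m.
With M_n = 0.85 f'_c a b (d − a/2), solve the quadratic for a:
a = d − √(d² − 2M_n/(0.85 f'_c b)) = 705 − √(705² − 2 × 1244.44×10⁶/(0.85 × 26.9 × 465)) = 192.23 mm.
A_s = 0.85 f'_c a b / f_y = 0.85 × 26.9 × 192.23 × 465 / 420 = 4866.3 mm².

A_s ≈ 4870 mm²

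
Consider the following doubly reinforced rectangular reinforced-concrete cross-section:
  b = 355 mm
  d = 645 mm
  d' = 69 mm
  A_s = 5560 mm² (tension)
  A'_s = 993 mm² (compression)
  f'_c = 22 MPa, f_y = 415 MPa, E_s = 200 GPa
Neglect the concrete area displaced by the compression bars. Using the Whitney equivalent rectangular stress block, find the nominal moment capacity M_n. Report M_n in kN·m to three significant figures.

Assume both tension and compression steel yield.
Net tension couple steel: A_s − A'_s = 4567 mm².
a = (A_s − A'_s) f_y / (0.85 f'_c b) = 1895305/(0.85 × 22 × 355) = 285.50 mm.
c = a/β₁ = 285.50/0.85 = 335.88 mm; ε'_s = 0.003(c − d')/c = 0.0024 ≥ f_y/E_s = 0.0021, so compression steel does yield.
M_n = (A_s − A'_s) f_y (d − a/2) + A'_s f_y (d − d') = [1895305 × (645 − 142.75) + 412095 × (645 − 69)] × 10⁻⁶ = 951.92 + 237.37 = 1189.29 kN·m.

M_n ≈ 1190 kN·m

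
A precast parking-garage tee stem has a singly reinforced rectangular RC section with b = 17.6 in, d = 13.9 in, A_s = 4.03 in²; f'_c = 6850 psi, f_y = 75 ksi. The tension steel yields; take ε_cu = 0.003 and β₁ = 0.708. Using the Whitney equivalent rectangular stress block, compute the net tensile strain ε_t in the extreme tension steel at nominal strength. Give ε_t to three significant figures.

ε_t ≈ 0.00701

a = A_s f_y/(0.85 f'_c b) = 2.949 in.
β₁ = 0.708, so c = a/β₁ = 2.949/0.708 = 4.165 in.
From the linear strain diagram with ε_cu = 0.003: ε_t = 0.003 (d − c)/c = 0.003 × (13.9 − 4.165)/4.165 = 0.00701.
Since ε_t ≥ 0.005, the section is tension-controlled.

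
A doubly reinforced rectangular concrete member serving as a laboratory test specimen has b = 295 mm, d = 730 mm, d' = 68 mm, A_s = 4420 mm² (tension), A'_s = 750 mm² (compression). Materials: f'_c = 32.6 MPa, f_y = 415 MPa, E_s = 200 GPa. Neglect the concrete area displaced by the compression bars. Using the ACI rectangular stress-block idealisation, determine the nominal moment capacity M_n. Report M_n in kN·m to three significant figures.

M_n ≈ 1180 kN·m

Assume both tension and compression steel yield.
Net tension couple steel: A_s − A'_s = 3670 mm².
a = (A_s − A'_s) f_y / (0.85 f'_c b) = 1523050/(0.85 × 32.6 × 295) = 186.32 mm.
c = a/β₁ = 186.32/0.817 = 228.05 mm; ε'_s = 0.003(c − d')/c = 0.0021 ≥ f_y/E_s = 0.0021, so compression steel does yield.
M_n = (A_s − A'_s) f_y (d − a/2) + A'_s f_y (d − d') = [1523050 × (730 − 93.16) + 311250 × (730 − 68)] × 10⁻⁶ = 969.94 + 206.05 = 1175.99 kN·m.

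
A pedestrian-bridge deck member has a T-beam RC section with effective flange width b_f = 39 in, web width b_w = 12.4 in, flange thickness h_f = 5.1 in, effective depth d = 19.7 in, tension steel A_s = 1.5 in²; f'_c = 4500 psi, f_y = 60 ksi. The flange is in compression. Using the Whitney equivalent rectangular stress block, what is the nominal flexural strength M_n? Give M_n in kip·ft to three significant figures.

Tension: T = A_s f_y = 1.5 × 60 = 90 kips.
Try a within the flange: a = T/(0.85 f'_c b_f) = 90/(0.85 × 4.5 × 39) = 0.603 in.
Since a = 0.603 ≤ h_f = 5.1 in, the stress block lies entirely in the flange; analyse as a rectangular beam of width b_f.
M_n = T(d − a/2) = 90 × (19.7 − 0.3015) = 1745.9 kip·in.
M_n = 1745.9/12 = 145.49 kip·ft.

M_n ≈ 145 kip·ft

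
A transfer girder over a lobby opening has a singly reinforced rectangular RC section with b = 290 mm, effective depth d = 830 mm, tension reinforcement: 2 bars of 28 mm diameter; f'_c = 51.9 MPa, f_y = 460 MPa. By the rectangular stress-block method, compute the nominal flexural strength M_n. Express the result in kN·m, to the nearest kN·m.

M_n ≈ 458 kN·m

A_s = 2 × 616 = 1232 mm².
T = A_s f_y = 1232 × 460 = 566720 N = 566.72 kN.
From C = T: a = T/(0.85 f'_c b) = 566720/(0.85 × 51.9 × 290) = 44.30 mm.
M_n = T(d − a/2) = 566.72 kN × (830 − 22.15) mm = 457.82 kN·m.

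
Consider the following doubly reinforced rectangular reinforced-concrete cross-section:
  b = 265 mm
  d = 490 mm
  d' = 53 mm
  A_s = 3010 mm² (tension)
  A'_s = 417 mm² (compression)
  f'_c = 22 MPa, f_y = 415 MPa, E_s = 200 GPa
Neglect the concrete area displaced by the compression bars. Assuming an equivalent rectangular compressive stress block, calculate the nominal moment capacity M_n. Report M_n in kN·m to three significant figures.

Assume both tension and compression steel yield.
Net tension couple steel: A_s − A'_s = 2593 mm².
a = (A_s − A'_s) f_y / (0.85 f'_c b) = 1076095/(0.85 × 22 × 265) = 217.15 mm.
c = a/β₁ = 217.15/0.85 = 255.47 mm; ε'_s = 0.003(c − d')/c = 0.0024 ≥ f_y/E_s = 0.0021, so compression steel does yield.
M_n = (A_s − A'_s) f_y (d − a/2) + A'_s f_y (d − d') = [1076095 × (490 − 108.575) + 173055 × (490 − 53)] × 10⁻⁶ = 410.45 + 75.63 = 486.08 kN·m.

M_n ≈ 486 kN·m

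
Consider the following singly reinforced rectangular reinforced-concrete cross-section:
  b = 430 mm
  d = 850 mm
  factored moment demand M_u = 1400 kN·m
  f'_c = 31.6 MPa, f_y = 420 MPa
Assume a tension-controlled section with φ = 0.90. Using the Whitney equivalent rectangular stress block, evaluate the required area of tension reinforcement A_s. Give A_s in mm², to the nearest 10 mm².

A_s ≈ 4860 mm²

M_n = M_u/φ = 1400/0.90 = 1555.56 kN·m.
With M_n = 0.85 f'_c a b (d − a/2), solve the quadratic for a:
a = d − √(d² − 2M_n/(0.85 f'_c b)) = 850 − √(850² − 2 × 1555.56×10⁶/(0.85 × 31.6 × 430)) = 176.85 mm.
A_s = 0.85 f'_c a b / f_y = 0.85 × 31.6 × 176.85 × 430 / 420 = 4863.3 mm².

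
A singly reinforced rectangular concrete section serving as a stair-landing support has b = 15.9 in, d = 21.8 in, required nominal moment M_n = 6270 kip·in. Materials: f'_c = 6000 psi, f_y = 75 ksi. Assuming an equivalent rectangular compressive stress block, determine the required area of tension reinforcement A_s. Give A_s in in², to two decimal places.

From M_n = 0.85 f'_c a b (d − a/2):
a = d − √(d² − 2M_n/(0.85 f'_c b)) = 21.8 − √(21.8² − 2 × 6270/(0.85 × 6 × 15.9)) = 3.895 in.
A_s = 0.85 f'_c a b / f_y = 0.85 × 6 × 3.895 × 15.9 / 75 = 4.211 in².

A_s ≈ 4.21 in²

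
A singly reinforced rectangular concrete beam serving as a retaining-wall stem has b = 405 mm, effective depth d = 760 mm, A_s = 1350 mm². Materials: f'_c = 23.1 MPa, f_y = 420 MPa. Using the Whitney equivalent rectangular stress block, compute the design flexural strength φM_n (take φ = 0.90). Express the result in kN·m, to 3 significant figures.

φM_n ≈ 370 kN·m

T = A_s f_y = 1350 × 420 = 567000 N = 567 kN.
From C = T: a = T/(0.85 f'_c b) = 567000/(0.85 × 23.1 × 405) = 71.30 mm.
M_n = T(d − a/2) = 567 kN × (760 − 35.65) mm = 410.71 kN·m.
φM_n = 0.90 × 410.71 = 369.64 kN·m.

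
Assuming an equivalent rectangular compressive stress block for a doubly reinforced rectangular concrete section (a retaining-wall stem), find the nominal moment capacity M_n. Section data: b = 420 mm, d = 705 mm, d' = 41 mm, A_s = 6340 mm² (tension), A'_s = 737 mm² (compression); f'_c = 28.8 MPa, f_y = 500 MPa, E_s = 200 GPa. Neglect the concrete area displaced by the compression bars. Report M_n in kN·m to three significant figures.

M_n ≈ 1840 kN·m

Assume both tension and compression steel yield.
Net tension couple steel: A_s − A'_s = 5603 mm².
a = (A_s − A'_s) f_y / (0.85 f'_c b) = 2801500/(0.85 × 28.8 × 420) = 272.48 mm.
c = a/β₁ = 272.48/0.844 = 322.84 mm; ε'_s = 0.003(c − d')/c = 0.0026 ≥ f_y/E_s = 0.0025, so compression steel does yield.
M_n = (A_s − A'_s) f_y (d − a/2) + A'_s f_y (d − d') = [2801500 × (705 − 136.24) + 368500 × (705 − 41)] × 10⁻⁶ = 1593.38 + 244.68 = 1838.06 kN·m.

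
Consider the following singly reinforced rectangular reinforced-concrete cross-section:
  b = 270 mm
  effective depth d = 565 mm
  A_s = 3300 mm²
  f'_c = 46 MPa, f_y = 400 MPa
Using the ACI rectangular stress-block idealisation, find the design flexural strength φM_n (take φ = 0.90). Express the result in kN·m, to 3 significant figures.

φM_n ≈ 597 kN·m

T = A_s f_y = 3300 × 400 = 1320000 N = 1320 kN.
From C = T: a = T/(0.85 f'_c b) = 1320000/(0.85 × 46 × 270) = 125.04 mm.
M_n = T(d − a/2) = 1320 kN × (565 − 62.52) mm = 663.27 kN·m.
φM_n = 0.90 × 663.27 = 596.94 kN·m.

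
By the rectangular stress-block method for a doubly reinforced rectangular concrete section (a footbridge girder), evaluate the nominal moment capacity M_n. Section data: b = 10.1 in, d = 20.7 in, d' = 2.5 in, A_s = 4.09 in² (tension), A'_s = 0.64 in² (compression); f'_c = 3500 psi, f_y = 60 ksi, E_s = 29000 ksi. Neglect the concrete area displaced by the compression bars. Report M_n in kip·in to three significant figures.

Assume both steels yield.
a = (A_s − A'_s) f_y/(0.85 f'_c b) = (4.09 − 0.64) × 60/(0.85 × 3.5 × 10.1) = 6.889 in.
c = a/β₁ = 6.889/0.85 = 8.105 in; ε'_s = 0.003(c − d')/c = 0.0021 ≥ ε_y = 0.0021, so the compression steel yields.
M_n = (A_s − A'_s) f_y (d − a/2) + A'_s f_y (d − d') = 207 × (20.7 − 3.4445) + 38.4 × (20.7 − 2.5) = 3571.9 + 698.9 = 4270.8 kip·in.

M_n ≈ 4270 kip·in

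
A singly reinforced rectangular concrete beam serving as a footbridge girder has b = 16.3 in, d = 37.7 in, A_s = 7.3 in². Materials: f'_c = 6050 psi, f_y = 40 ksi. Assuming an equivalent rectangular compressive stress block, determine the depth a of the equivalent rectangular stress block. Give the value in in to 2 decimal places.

T = A_s f_y = 7.3 × 40 = 292 kips.
a = T/(0.85 f'_c b) = 292/(0.85 × 6.05 × 16.3) = 3.48 in.

a ≈ 3.48 in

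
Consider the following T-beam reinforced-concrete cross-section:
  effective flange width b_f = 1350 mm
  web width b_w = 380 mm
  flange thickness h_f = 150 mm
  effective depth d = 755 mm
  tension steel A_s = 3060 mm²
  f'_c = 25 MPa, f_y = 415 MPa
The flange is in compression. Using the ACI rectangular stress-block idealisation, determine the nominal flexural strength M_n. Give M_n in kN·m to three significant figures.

Tension: T = A_s f_y = 3060 × 415 = 1269900 N.
Try a within the flange: a = T/(0.85 f'_c b_f) = 1269900/(0.85 × 25 × 1350) = 44.27 mm.
Since a = 44.27 ≤ h_f = 150 mm, the stress block lies entirely in the flange; analyse as a rectangular beam of width b_f.
M_n = T(d − a/2) = 1269900 × (755 − 22.135) = 930.67 × 10⁶ N·mm.
M_n = 930.67 kN·m.

M_n ≈ 931 kN·m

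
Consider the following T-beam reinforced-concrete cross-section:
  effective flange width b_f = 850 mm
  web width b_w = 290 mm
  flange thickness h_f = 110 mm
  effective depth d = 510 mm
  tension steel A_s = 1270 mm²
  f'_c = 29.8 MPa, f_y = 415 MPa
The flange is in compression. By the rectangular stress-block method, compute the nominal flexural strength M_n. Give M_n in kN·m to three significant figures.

Tension: T = A_s f_y = 1270 × 415 = 527050 N.
Try a within the flange: a = T/(0.85 f'_c b_f) = 527050/(0.85 × 29.8 × 850) = 24.48 mm.
Since a = 24.48 ≤ h_f = 110 mm, the stress block lies entirely in the flange; analyse as a rectangular beam of width b_f.
M_n = T(d − a/2) = 527050 × (510 − 12.24) = 262.34 × 10⁶ N·mm.
M_n = 262.34 kN·m.

M_n ≈ 262 kN·m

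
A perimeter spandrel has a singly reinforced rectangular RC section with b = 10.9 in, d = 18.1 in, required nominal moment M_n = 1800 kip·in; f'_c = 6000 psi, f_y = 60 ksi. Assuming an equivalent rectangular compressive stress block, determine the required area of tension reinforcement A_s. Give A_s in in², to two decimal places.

From M_n = 0.85 f'_c a b (d − a/2):
a = d − √(d² − 2M_n/(0.85 f'_c b)) = 18.1 − √(18.1² − 2 × 1800/(0.85 × 6 × 10.9)) = 1.887 in.
A_s = 0.85 f'_c a b / f_y = 0.85 × 6 × 1.887 × 10.9 / 60 = 1.748 in².

A_s ≈ 1.75 in²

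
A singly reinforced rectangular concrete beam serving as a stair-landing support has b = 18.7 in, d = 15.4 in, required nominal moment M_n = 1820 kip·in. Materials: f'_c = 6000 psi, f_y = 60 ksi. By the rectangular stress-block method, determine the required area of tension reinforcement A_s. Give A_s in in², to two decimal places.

A_s ≈ 2.06 in²

From M_n = 0.85 f'_c a b (d − a/2):
a = d − √(d² − 2M_n/(0.85 f'_c b)) = 15.4 − √(15.4² − 2 × 1820/(0.85 × 6 × 18.7)) = 1.294 in.
A_s = 0.85 f'_c a b / f_y = 0.85 × 6 × 1.294 × 18.7 / 60 = 2.057 in².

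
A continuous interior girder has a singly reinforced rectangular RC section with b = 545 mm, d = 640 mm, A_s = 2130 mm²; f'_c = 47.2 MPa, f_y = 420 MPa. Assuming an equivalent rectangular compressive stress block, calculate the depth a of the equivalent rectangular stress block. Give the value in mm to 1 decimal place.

a ≈ 40.9 mm

T = A_s f_y = 2130 × 420 = 894600 N = 894.6 kN.
Setting C = 0.85 f'_c a b equal to T: a = 894600/(0.85 × 47.2 × 545) = 40.9 mm.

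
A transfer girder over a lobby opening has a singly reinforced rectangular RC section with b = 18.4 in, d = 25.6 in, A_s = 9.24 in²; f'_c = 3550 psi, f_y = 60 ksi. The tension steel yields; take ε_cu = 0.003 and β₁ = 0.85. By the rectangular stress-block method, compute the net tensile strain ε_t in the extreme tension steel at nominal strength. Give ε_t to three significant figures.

ε_t ≈ 0.00354

a = A_s f_y/(0.85 f'_c b) = 9.985 in.
β₁ = 0.85, so c = a/β₁ = 9.985/0.85 = 11.747 in.
From the linear strain diagram with ε_cu = 0.003: ε_t = 0.003 (d − c)/c = 0.003 × (25.6 − 11.747)/11.747 = 0.00354.
ε_t < 0.004 — the section is over-reinforced for flexure under ACI limits.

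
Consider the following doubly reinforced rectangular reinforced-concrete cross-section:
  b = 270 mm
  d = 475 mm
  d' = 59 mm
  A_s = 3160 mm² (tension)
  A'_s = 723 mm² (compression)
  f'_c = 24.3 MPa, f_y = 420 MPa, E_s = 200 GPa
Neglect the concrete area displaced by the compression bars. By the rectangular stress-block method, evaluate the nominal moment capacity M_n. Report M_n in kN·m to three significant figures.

Assume both tension and compression steel yield.
Net tension couple steel: A_s − A'_s = 2437 mm².
a = (A_s − A'_s) f_y / (0.85 f'_c b) = 1023540/(0.85 × 24.3 × 270) = 183.53 mm.
c = a/β₁ = 183.53/0.85 = 215.92 mm; ε'_s = 0.003(c − d')/c = 0.0022 ≥ f_y/E_s = 0.0021, so compression steel does yield.
M_n = (A_s − A'_s) f_y (d − a/2) + A'_s f_y (d − d') = [1023540 × (475 − 91.765) + 303660 × (475 − 59)] × 10⁻⁶ = 392.26 + 126.32 = 518.58 kN·m.

M_n ≈ 519 kN·m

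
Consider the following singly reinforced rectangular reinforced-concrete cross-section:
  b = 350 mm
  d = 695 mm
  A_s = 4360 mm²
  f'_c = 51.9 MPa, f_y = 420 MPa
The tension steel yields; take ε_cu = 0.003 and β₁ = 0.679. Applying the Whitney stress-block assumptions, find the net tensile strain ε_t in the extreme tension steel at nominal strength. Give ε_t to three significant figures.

ε_t ≈ 0.00894

a = A_s f_y/(0.85 f'_c b) = 118.60 mm.
β₁ = 0.679, so c = a/β₁ = 118.60/0.679 = 174.67 mm.
From the linear strain diagram with ε_cu = 0.003: ε_t = 0.003 (d − c)/c = 0.003 × (695 − 174.67)/174.67 = 0.00894.
Since ε_t ≥ 0.005, the section is tension-controlled.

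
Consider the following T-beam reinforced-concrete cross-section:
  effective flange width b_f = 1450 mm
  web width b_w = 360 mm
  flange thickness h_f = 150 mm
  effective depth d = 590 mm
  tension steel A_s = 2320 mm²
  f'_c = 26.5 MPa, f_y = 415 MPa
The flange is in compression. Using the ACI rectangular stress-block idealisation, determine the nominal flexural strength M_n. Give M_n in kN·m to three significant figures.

M_n ≈ 554 kN·m

Tension: T = A_s f_y = 2320 × 415 = 962800 N.
Try a within the flange: a = T/(0.85 f'_c b_f) = 962800/(0.85 × 26.5 × 1450) = 29.48 mm.
Since a = 29.48 ≤ h_f = 150 mm, the stress block lies entirely in the flange; analyse as a rectangular beam of width b_f.
M_n = T(d − a/2) = 962800 × (590 − 14.74) = 553.86 × 10⁶ N·mm.
M_n = 553.86 kN·m.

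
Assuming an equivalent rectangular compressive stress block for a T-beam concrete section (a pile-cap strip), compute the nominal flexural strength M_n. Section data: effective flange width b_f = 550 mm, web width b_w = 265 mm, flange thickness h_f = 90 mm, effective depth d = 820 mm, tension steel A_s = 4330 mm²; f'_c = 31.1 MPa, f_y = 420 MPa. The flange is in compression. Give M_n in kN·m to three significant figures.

M_n ≈ 1370 kN·m

Tension: T = A_s f_y = 4330 × 420 = 1818600 N.
Try a within the flange: a = T/(0.85 f'_c b_f) = 1818600/(0.85 × 31.1 × 550) = 125.08 mm.
a = 125.08 > h_f = 90 mm: the block extends into the web. Split into flange-overhang and web parts.
C_f = 0.85 f'_c (b_f − b_w) h_f = 0.85 × 31.1 × (550 − 265) × 90 = 678058 N.
Remaining web compression depth: a_w = (T − C_f)/(0.85 f'_c b_w) = (1818600 − 678058)/(0.85 × 31.1 × 265) = 162.81 mm.
M_n = C_f(d − h_f/2) + (T − C_f)(d − a_w/2) = 678058 × (820 − 45) + 1140542 × (820 − 81.405) = 525.49 + 842.40 = 1367.89 × 10⁶ N·mm.
M_n = 1367.89 kN·m.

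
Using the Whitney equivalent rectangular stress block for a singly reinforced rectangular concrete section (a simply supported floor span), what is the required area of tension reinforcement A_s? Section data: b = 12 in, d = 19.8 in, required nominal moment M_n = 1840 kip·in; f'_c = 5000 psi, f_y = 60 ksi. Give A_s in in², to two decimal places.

A_s ≈ 1.63 in²

From M_n = 0.85 f'_c a b (d − a/2):
a = d − √(d² − 2M_n/(0.85 f'_c b)) = 19.8 − √(19.8² − 2 × 1840/(0.85 × 5 × 12)) = 1.915 in.
A_s = 0.85 f'_c a b / f_y = 0.85 × 5 × 1.915 × 12 / 60 = 1.628 in².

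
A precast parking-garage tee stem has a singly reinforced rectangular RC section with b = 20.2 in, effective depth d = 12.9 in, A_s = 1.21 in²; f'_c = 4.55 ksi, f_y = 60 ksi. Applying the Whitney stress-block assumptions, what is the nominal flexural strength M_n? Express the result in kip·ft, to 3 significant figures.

T = A_s f_y = 1.21 × 60 = 72.6 kips.
a = T/(0.85 f'_c b) = 72.6/(0.85 × 4.55 × 20.2) = 0.929 in.
M_n = T(d − a/2) = 72.6 × (12.9 − 0.4645) = 902.8 kip·in = 902.8/12 = 75.23 kip·ft.

M_n ≈ 75.2 kip·ft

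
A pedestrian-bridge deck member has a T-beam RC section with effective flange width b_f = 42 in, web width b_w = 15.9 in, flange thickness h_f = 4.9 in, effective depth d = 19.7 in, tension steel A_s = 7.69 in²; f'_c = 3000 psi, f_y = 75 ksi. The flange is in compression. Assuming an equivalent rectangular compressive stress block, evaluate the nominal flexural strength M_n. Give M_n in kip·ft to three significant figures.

M_n ≈ 816 kip·ft

Tension: T = A_s f_y = 7.69 × 75 = 576.75 kips.
Try a within the flange: a = T/(0.85 f'_c b_f) = 576.75/(0.85 × 3 × 42) = 5.385 in.
a = 5.385 > h_f = 4.9 in: the block extends into the web. Split into flange-overhang and web parts.
C_f = 0.85 f'_c (b_f − b_w) h_f = 0.85 × 3 × (42 − 15.9) × 4.9 = 326.1 kips.
Remaining web compression depth: a_w = (T − C_f)/(0.85 f'_c b_w) = (576.75 − 326.1)/(0.85 × 3 × 15.9) = 6.182 in.
M_n = C_f(d − h_f/2) + (T − C_f)(d − a_w/2) = 326.1 × (19.7 − 2.45) + 250.65 × (19.7 − 3.091) = 5625.2 + 4163.0 = 9788.2 kip·in.
M_n = 9788.2/12 = 815.68 kip·ft.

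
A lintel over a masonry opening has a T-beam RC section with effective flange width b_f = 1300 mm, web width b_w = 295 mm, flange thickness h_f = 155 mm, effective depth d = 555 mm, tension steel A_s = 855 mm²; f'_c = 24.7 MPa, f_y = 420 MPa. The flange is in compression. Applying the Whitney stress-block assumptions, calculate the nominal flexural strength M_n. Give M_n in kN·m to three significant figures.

Tension: T = A_s f_y = 855 × 420 = 359100 N.
Try a within the flange: a = T/(0.85 f'_c b_f) = 359100/(0.85 × 24.7 × 1300) = 13.16 mm.
Since a = 13.16 ≤ h_f = 155 mm, the stress block lies entirely in the flange; analyse as a rectangular beam of width b_f.
M_n = T(d − a/2) = 359100 × (555 − 6.58) = 196.94 × 10⁶ N·mm.
M_n = 196.94 kN·m.

M_n ≈ 197 kN·m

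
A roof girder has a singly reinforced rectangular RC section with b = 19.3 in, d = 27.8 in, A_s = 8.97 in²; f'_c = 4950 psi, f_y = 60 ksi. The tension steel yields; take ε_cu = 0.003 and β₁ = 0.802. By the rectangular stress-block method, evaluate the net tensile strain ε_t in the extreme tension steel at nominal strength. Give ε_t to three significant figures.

ε_t ≈ 0.00709

a = A_s f_y/(0.85 f'_c b) = 6.628 in.
β₁ = 0.802, so c = a/β₁ = 6.628/0.802 = 8.264 in.
From the linear strain diagram with ε_cu = 0.003: ε_t = 0.003 (d − c)/c = 0.003 × (27.8 − 8.264)/8.264 = 0.00709.
Since ε_t ≥ 0.005, the section is tension-controlled.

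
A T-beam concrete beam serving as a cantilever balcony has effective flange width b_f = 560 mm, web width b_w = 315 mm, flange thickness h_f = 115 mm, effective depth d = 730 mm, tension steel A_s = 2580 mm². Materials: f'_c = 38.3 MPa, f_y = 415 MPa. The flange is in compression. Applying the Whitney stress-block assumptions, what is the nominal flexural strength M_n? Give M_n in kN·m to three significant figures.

M_n ≈ 750 kN·m

Tension: T = A_s f_y = 2580 × 415 = 1070700 N.
Try a within the flange: a = T/(0.85 f'_c b_f) = 1070700/(0.85 × 38.3 × 560) = 58.73 mm.
Since a = 58.73 ≤ h_f = 115 mm, the stress block lies entirely in the flange; analyse as a rectangular beam of width b_f.
M_n = T(d − a/2) = 1070700 × (730 − 29.365) = 750.17 × 10⁶ N·mm.
M_n = 750.17 kN·m.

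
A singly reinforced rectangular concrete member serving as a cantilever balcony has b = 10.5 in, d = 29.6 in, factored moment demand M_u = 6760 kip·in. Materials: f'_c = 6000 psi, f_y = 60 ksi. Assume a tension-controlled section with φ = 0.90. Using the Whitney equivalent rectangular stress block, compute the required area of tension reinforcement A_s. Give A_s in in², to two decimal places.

A_s ≈ 4.64 in²

M_n = M_u/φ = 6760/0.90 = 7511.11 kip·in.
From M_n = 0.85 f'_c a b (d − a/2):
a = d − √(d² − 2M_n/(0.85 f'_c b)) = 29.6 − √(29.6² − 2 × 7511.11/(0.85 × 6 × 10.5)) = 5.194 in.
A_s = 0.85 f'_c a b / f_y = 0.85 × 6 × 5.194 × 10.5 / 60 = 4.636 in².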